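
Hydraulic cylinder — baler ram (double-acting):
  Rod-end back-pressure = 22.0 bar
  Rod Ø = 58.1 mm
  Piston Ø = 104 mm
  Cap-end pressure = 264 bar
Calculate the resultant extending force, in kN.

F ≈ 211 kN

Cap-side area A_cap = π/4 × (104 mm)² = 8495 mm^2
Rod-side annular area A_ann = π/4 × (104² − 58.1²) = 5844 mm^2
Net thrust = P_cap·A_cap − P_rod·A_ann = 224.3 kN − 12.86 kN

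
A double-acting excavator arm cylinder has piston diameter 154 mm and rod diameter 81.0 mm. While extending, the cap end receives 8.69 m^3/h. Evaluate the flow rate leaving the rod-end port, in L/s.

Q_out ≈ 1.75 L/s

Cap-side area A_cap = π/4 × (154 mm)² = 18630 mm^2
Rod-side annular area A_ann = π/4 × (154² − 81.0²) = 13470 mm^2
Piston speed v = Q_in/A_cap; rod-end outflow Q_out = v × A_ann = Q_in × A_ann/A_cap.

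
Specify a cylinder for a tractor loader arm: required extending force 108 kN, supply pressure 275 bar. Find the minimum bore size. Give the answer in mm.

D ≈ 70.7 mm

Extension force acts on the full piston face: F = P × (π/4)D².
D = √(4F / (πP)) = √(4 × 108 kN / (π × 275 bar))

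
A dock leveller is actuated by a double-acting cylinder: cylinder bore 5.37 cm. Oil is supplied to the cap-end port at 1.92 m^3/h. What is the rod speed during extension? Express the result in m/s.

v ≈ 0.235 m/s

Cap-side area A_cap = π/4 × (5.37 cm)² = 22.65 cm^2
v = Q / A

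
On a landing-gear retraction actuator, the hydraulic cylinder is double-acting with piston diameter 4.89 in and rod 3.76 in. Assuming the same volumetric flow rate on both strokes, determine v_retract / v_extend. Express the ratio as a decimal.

v_ret/v_ext ≈ 2.45

Cap-side area A_cap = π/4 × (4.89 in)² = 18.78 in^2
Rod-side annular area A_ann = π/4 × (4.89² − 3.76²) = 7.677 in^2
For equal Q, v ∝ 1/A, so v_ret/v_ext = A_cap/A_ann.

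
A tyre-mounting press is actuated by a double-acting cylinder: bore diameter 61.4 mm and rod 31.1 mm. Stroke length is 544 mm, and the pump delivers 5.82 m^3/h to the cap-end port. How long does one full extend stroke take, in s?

Cap-side area A_cap = π/4 × (61.4 mm)² = 2961 mm^2
Swept volume V = A × L; t = V / Q = A·L / Q

t ≈ 0.996 s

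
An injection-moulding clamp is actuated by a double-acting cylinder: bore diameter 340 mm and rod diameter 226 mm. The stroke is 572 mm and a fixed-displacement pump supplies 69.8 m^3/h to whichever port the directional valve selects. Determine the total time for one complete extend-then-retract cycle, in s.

Cap-side area A_cap = π/4 × (340 mm)² = 90790 mm^2
Rod-side annular area A_ann = π/4 × (340² − 226²) = 50680 mm^2
t_ext = A_cap·L/Q = 2.678 s
t_ret = A_ann·L/Q = 1.495 s
t_cycle = t_ext + t_ret

t ≈ 4.17 s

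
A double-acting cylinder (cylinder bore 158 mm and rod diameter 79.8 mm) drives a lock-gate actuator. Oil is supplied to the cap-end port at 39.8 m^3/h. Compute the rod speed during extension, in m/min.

Cap-side area A_cap = π/4 × (158 mm)² = 19610 mm^2
v = Q / A

v ≈ 33.8 m/min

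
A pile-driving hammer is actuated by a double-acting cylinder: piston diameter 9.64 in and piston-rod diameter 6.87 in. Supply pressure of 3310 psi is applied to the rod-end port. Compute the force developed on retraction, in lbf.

F ≈ 1.19e5 lbf

Rod-side annular area A_ann = π/4 × (9.64² − 6.87²) = 35.92 in^2
On retraction the pressure acts on the annular area (bore minus rod).
F = P × A_ann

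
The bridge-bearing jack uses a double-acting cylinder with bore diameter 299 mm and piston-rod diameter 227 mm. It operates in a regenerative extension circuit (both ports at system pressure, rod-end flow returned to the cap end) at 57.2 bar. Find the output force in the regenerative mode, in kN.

F ≈ 231 kN

With equal pressure on both faces, forces on the annular region cancel; the net push is pressure × rod cross-section.
Rod cross-section A_rod = π/4 × (227 mm)² = 40470 mm^2
F = P × A_rod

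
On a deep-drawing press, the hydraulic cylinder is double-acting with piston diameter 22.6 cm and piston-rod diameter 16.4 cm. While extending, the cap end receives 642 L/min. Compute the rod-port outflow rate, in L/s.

Cap-side area A_cap = π/4 × (22.6 cm)² = 401.1 cm^2
Rod-side annular area A_ann = π/4 × (22.6² − 16.4²) = 189.9 cm^2
Piston speed v = Q_in/A_cap; rod-end outflow Q_out = v × A_ann = Q_in × A_ann/A_cap.

Q_out ≈ 5.07 L/s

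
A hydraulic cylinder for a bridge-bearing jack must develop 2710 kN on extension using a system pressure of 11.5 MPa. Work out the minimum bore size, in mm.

Extension force acts on the full piston face: F = P × (π/4)D².
D = √(4F / (πP)) = √(4 × 2710 kN / (π × 11.5 MPa))

D ≈ 548 mm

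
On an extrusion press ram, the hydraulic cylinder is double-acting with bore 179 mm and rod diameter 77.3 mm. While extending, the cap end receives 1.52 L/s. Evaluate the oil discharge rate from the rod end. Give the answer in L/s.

Cap-side area A_cap = π/4 × (179 mm)² = 25160 mm^2
Rod-side annular area A_ann = π/4 × (179² − 77.3²) = 20470 mm^2
Piston speed v = Q_in/A_cap; rod-end outflow Q_out = v × A_ann = Q_in × A_ann/A_cap.

Q_out ≈ 1.24 L/s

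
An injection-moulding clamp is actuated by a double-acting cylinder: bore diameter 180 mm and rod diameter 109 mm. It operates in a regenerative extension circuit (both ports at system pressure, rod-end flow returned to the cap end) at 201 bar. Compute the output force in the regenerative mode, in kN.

F ≈ 188 kN

With equal pressure on both faces, forces on the annular region cancel; the net push is pressure × rod cross-section.
Rod cross-section A_rod = π/4 × (109 mm)² = 9331 mm^2
F = P × A_rod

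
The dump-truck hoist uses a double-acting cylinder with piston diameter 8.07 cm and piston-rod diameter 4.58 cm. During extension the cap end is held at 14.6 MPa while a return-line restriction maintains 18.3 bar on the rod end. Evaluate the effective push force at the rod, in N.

F ≈ 68300 N

Cap-side area A_cap = π/4 × (8.07 cm)² = 51.15 cm^2
Rod-side annular area A_ann = π/4 × (8.07² − 4.58²) = 34.67 cm^2
Net thrust = P_cap·A_cap − P_rod·A_ann = 74680 N − 6345 N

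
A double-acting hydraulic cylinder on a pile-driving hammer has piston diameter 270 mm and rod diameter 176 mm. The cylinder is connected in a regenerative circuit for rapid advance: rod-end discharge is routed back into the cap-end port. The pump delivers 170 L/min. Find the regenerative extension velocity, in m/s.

In regeneration the rod-end outflow joins the pump flow into the cap end, so the net volume the pump must supply per unit advance equals the rod cross-section area.
Rod cross-section A_rod = π/4 × (176 mm)² = 24330 mm^2
v = Q_pump / A_rod

v ≈ 0.116 m/s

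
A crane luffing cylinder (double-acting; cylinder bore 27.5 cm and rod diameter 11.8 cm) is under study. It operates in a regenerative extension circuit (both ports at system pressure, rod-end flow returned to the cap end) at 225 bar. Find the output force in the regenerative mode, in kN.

With equal pressure on both faces, forces on the annular region cancel; the net push is pressure × rod cross-section.
Rod cross-section A_rod = π/4 × (11.8 cm)² = 109.4 cm^2
F = P × A_rod

F ≈ 246 kN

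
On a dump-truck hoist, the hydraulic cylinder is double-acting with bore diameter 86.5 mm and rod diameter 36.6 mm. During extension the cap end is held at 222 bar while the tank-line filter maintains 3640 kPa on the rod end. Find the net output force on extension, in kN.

F ≈ 113 kN

Cap-side area A_cap = π/4 × (86.5 mm)² = 5877 mm^2
Rod-side annular area A_ann = π/4 × (86.5² − 36.6²) = 4824 mm^2
Net thrust = P_cap·A_cap − P_rod·A_ann = 130.5 kN − 17.56 kN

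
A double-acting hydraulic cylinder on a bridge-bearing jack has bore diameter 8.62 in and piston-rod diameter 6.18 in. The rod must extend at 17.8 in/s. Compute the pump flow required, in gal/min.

Cap-side area A_cap = π/4 × (8.62 in)² = 58.36 in^2
Q = A × v

Q ≈ 270 gal/min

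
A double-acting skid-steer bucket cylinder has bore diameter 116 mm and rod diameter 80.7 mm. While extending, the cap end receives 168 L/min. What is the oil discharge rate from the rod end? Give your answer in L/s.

Q_out ≈ 1.44 L/s

Cap-side area A_cap = π/4 × (116 mm)² = 10570 mm^2
Rod-side annular area A_ann = π/4 × (116² − 80.7²) = 5453 mm^2
Piston speed v = Q_in/A_cap; rod-end outflow Q_out = v × A_ann = Q_in × A_ann/A_cap.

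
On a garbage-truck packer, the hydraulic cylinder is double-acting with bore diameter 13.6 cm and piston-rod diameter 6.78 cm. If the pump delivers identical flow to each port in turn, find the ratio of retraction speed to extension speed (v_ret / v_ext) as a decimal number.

Cap-side area A_cap = π/4 × (13.6 cm)² = 145.3 cm^2
Rod-side annular area A_ann = π/4 × (13.6² − 6.78²) = 109.2 cm^2
For equal Q, v ∝ 1/A, so v_ret/v_ext = A_cap/A_ann.

v_ret/v_ext ≈ 1.33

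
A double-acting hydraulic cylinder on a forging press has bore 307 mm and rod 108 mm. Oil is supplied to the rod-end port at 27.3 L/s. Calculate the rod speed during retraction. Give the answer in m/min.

Rod-side annular area A_ann = π/4 × (307² − 108²) = 64860 mm^2
Flow into the rod-end port fills the annular volume.
v = Q / A

v ≈ 25.3 m/min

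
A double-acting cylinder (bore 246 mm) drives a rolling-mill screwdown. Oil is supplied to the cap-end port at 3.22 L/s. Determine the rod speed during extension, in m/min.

v ≈ 4.06 m/min

Cap-side area A_cap = π/4 × (246 mm)² = 47530 mm^2
v = Q / A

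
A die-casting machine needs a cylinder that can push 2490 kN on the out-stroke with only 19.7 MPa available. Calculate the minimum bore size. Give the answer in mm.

Extension force acts on the full piston face: F = P × (π/4)D².
D = √(4F / (πP)) = √(4 × 2490 kN / (π × 19.7 MPa))

D ≈ 401 mm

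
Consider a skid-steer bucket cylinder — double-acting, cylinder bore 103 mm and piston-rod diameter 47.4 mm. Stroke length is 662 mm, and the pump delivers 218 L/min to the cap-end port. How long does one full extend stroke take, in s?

t ≈ 1.52 s

Cap-side area A_cap = π/4 × (103 mm)² = 8332 mm^2
Swept volume V = A × L; t = V / Q = A·L / Q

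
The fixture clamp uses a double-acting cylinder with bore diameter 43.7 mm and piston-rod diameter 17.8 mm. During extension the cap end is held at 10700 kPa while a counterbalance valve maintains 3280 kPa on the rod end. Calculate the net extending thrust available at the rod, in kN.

F ≈ 11.9 kN

Cap-side area A_cap = π/4 × (43.7 mm)² = 1500 mm^2
Rod-side annular area A_ann = π/4 × (43.7² − 17.8²) = 1251 mm^2
Net thrust = P_cap·A_cap − P_rod·A_ann = 16.05 kN − 4.103 kN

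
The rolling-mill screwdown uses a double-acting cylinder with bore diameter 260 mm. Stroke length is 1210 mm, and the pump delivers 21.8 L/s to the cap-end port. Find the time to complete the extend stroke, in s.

Cap-side area A_cap = π/4 × (260 mm)² = 53090 mm^2
Swept volume V = A × L; t = V / Q = A·L / Q

t ≈ 2.95 s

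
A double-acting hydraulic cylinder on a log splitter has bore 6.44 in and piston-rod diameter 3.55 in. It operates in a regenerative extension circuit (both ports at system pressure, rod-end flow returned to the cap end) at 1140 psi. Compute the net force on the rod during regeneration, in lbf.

With equal pressure on both faces, forces on the annular region cancel; the net push is pressure × rod cross-section.
Rod cross-section A_rod = π/4 × (3.55 in)² = 9.898 in^2
F = P × A_rod

F ≈ 11300 lbf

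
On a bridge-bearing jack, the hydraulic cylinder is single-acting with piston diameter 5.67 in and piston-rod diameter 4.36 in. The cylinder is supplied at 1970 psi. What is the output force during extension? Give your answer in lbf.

F ≈ 49700 lbf

Cap-side area A_cap = π/4 × (5.67 in)² = 25.25 in^2
F = P × A_cap = 1970 psi × A_cap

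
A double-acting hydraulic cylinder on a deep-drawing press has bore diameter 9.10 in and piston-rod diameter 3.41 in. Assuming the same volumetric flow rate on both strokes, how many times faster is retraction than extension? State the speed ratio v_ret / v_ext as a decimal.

v_ret/v_ext ≈ 1.16

Cap-side area A_cap = π/4 × (9.10 in)² = 65.04 in^2
Rod-side annular area A_ann = π/4 × (9.10² − 3.41²) = 55.91 in^2
For equal Q, v ∝ 1/A, so v_ret/v_ext = A_cap/A_ann.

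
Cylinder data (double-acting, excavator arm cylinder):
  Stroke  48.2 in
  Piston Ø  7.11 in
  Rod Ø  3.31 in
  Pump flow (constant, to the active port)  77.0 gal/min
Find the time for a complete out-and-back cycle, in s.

t ≈ 11.5 s

Cap-side area A_cap = π/4 × (7.11 in)² = 39.70 in^2
Rod-side annular area A_ann = π/4 × (7.11² − 3.31²) = 31.10 in^2
t_ext = A_cap·L/Q = 6.455 s
t_ret = A_ann·L/Q = 5.056 s
t_cycle = t_ext + t_ret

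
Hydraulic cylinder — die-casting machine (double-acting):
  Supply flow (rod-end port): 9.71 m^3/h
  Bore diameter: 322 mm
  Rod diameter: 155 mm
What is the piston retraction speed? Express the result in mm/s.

v ≈ 43.1 mm/s

Rod-side annular area A_ann = π/4 × (322² − 155²) = 62560 mm^2
Flow into the rod-end port fills the annular volume.
v = Q / A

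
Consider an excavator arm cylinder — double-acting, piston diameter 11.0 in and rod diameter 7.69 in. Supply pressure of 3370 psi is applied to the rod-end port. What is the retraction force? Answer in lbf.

Rod-side annular area A_ann = π/4 × (11.0² − 7.69²) = 48.59 in^2
On retraction the pressure acts on the annular area (bore minus rod).
F = P × A_ann

F ≈ 1.64e5 lbf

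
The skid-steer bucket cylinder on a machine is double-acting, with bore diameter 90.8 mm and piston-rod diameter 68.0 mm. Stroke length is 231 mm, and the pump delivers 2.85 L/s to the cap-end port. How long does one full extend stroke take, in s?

Cap-side area A_cap = π/4 × (90.8 mm)² = 6475 mm^2
Swept volume V = A × L; t = V / Q = A·L / Q

t ≈ 0.525 s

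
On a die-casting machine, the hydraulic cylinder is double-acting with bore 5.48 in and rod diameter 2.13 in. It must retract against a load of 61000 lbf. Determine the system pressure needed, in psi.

Rod-side annular area A_ann = π/4 × (5.48² − 2.13²) = 20.02 in^2
Retraction: pressure acts on the annular area.
P = F / A = 61000 lbf / A

P ≈ 3050 psi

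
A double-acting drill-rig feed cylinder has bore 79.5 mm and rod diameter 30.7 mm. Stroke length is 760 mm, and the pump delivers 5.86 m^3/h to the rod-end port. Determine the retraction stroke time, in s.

Rod-side annular area A_ann = π/4 × (79.5² − 30.7²) = 4224 mm^2
Swept volume V = A × L; t = V / Q = A·L / Q

t ≈ 1.97 s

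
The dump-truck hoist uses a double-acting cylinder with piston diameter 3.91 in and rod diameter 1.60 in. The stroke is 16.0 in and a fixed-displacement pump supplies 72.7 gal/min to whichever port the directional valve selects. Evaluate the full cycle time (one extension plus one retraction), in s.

Cap-side area A_cap = π/4 × (3.91 in)² = 12.01 in^2
Rod-side annular area A_ann = π/4 × (3.91² − 1.60²) = 9.997 in^2
t_ext = A_cap·L/Q = 0.6864 s
t_ret = A_ann·L/Q = 0.5715 s
t_cycle = t_ext + t_ret

t ≈ 1.26 s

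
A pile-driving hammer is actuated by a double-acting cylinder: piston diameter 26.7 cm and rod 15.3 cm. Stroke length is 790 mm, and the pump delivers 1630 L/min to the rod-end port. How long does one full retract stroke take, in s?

t ≈ 1.09 s

Rod-side annular area A_ann = π/4 × (26.7² − 15.3²) = 376.0 cm^2
Swept volume V = A × L; t = V / Q = A·L / Q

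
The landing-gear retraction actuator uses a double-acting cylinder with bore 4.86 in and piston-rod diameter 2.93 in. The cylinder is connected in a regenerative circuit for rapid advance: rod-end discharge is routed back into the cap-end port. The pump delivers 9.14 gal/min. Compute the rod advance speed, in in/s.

In regeneration the rod-end outflow joins the pump flow into the cap end, so the net volume the pump must supply per unit advance equals the rod cross-section area.
Rod cross-section A_rod = π/4 × (2.93 in)² = 6.743 in^2
v = Q_pump / A_rod

v ≈ 5.22 in/s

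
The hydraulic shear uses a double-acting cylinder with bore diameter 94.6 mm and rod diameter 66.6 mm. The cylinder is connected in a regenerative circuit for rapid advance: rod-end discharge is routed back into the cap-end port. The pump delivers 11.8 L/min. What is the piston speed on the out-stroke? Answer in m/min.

In regeneration the rod-end outflow joins the pump flow into the cap end, so the net volume the pump must supply per unit advance equals the rod cross-section area.
Rod cross-section A_rod = π/4 × (66.6 mm)² = 3484 mm^2
v = Q_pump / A_rod

v ≈ 3.39 m/min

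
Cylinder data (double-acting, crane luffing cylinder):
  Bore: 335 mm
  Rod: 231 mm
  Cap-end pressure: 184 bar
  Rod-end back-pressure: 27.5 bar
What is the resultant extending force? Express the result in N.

F ≈ 1.49e6 N

Cap-side area A_cap = π/4 × (335 mm)² = 88140 mm^2
Rod-side annular area A_ann = π/4 × (335² − 231²) = 46230 mm^2
Net thrust = P_cap·A_cap − P_rod·A_ann = 1.622e6 N − 1.271e5 N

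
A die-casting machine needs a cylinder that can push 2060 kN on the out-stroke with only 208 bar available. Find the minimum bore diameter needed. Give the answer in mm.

D ≈ 355 mm

Extension force acts on the full piston face: F = P × (π/4)D².
D = √(4F / (πP)) = √(4 × 2060 kN / (π × 208 bar))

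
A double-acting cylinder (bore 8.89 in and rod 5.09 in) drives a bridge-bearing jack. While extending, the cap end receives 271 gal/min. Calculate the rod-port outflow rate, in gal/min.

Cap-side area A_cap = π/4 × (8.89 in)² = 62.07 in^2
Rod-side annular area A_ann = π/4 × (8.89² − 5.09²) = 41.72 in^2
Piston speed v = Q_in/A_cap; rod-end outflow Q_out = v × A_ann = Q_in × A_ann/A_cap.

Q_out ≈ 182 gal/min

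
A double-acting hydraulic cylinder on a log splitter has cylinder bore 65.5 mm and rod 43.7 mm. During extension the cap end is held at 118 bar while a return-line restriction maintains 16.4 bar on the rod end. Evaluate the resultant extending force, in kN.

Cap-side area A_cap = π/4 × (65.5 mm)² = 3370 mm^2
Rod-side annular area A_ann = π/4 × (65.5² − 43.7²) = 1870 mm^2
Net thrust = P_cap·A_cap − P_rod·A_ann = 39.76 kN − 3.066 kN

F ≈ 36.7 kN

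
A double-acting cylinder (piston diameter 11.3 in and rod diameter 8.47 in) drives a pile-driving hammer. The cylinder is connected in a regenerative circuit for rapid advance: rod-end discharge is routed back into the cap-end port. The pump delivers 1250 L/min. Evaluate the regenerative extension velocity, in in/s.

v ≈ 22.6 in/s

In regeneration the rod-end outflow joins the pump flow into the cap end, so the net volume the pump must supply per unit advance equals the rod cross-section area.
Rod cross-section A_rod = π/4 × (8.47 in)² = 56.35 in^2
v = Q_pump / A_rod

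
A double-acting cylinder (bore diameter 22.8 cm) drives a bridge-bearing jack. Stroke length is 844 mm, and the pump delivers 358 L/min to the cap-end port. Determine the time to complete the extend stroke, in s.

t ≈ 5.78 s

Cap-side area A_cap = π/4 × (22.8 cm)² = 408.3 cm^2
Swept volume V = A × L; t = V / Q = A·L / Q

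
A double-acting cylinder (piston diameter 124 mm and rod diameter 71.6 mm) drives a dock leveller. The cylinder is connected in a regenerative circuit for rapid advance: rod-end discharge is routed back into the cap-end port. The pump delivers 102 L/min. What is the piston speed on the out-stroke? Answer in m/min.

v ≈ 25.3 m/min

In regeneration the rod-end outflow joins the pump flow into the cap end, so the net volume the pump must supply per unit advance equals the rod cross-section area.
Rod cross-section A_rod = π/4 × (71.6 mm)² = 4026 mm^2
v = Q_pump / A_rod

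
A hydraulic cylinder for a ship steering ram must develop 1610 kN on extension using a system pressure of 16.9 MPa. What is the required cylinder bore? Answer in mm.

Extension force acts on the full piston face: F = P × (π/4)D².
D = √(4F / (πP)) = √(4 × 1610 kN / (π × 16.9 MPa))

D ≈ 348 mm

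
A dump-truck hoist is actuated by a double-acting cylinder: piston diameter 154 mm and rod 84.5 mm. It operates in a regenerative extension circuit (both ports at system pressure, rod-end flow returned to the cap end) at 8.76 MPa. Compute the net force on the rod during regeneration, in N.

F ≈ 49100 N

With equal pressure on both faces, forces on the annular region cancel; the net push is pressure × rod cross-section.
Rod cross-section A_rod = π/4 × (84.5 mm)² = 5608 mm^2
F = P × A_rod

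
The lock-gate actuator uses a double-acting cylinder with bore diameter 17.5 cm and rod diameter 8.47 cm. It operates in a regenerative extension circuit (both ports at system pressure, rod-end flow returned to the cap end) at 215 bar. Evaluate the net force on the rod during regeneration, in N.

With equal pressure on both faces, forces on the annular region cancel; the net push is pressure × rod cross-section.
Rod cross-section A_rod = π/4 × (8.47 cm)² = 56.35 cm^2
F = P × A_rod

F ≈ 1.21e5 N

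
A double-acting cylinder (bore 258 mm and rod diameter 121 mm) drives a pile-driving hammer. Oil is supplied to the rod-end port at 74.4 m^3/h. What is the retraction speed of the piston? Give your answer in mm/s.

Rod-side annular area A_ann = π/4 × (258² − 121²) = 40780 mm^2
Flow into the rod-end port fills the annular volume.
v = Q / A

v ≈ 507 mm/s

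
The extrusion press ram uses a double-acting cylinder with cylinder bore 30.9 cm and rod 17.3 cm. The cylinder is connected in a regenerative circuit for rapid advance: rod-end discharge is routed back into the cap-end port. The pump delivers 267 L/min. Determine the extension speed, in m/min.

In regeneration the rod-end outflow joins the pump flow into the cap end, so the net volume the pump must supply per unit advance equals the rod cross-section area.
Rod cross-section A_rod = π/4 × (17.3 cm)² = 235.1 cm^2
v = Q_pump / A_rod

v ≈ 11.4 m/min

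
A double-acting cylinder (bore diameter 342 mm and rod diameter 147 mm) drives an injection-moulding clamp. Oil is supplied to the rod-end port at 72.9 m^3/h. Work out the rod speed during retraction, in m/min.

v ≈ 16.2 m/min

Rod-side annular area A_ann = π/4 × (342² − 147²) = 74890 mm^2
Flow into the rod-end port fills the annular volume.
v = Q / A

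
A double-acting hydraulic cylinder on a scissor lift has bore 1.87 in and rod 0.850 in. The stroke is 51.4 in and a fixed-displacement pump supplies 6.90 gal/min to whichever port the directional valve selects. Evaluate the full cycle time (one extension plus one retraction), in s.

Cap-side area A_cap = π/4 × (1.87 in)² = 2.746 in^2
Rod-side annular area A_ann = π/4 × (1.87² − 0.850²) = 2.179 in^2
t_ext = A_cap·L/Q = 5.314 s
t_ret = A_ann·L/Q = 4.216 s
t_cycle = t_ext + t_ret

t ≈ 9.53 s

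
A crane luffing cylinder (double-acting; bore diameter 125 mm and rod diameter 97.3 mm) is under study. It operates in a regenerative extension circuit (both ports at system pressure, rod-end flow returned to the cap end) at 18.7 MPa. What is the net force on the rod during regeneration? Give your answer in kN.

With equal pressure on both faces, forces on the annular region cancel; the net push is pressure × rod cross-section.
Rod cross-section A_rod = π/4 × (97.3 mm)² = 7436 mm^2
F = P × A_rod

F ≈ 139 kN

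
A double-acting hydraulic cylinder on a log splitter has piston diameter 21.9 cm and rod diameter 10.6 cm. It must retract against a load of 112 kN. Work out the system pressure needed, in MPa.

Rod-side annular area A_ann = π/4 × (21.9² − 10.6²) = 288.4 cm^2
Retraction: pressure acts on the annular area.
P = F / A = 112 kN / A

P ≈ 3.88 MPa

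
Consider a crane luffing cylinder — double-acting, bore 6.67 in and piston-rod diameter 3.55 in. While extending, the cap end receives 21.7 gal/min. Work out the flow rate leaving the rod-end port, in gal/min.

Q_out ≈ 15.6 gal/min

Cap-side area A_cap = π/4 × (6.67 in)² = 34.94 in^2
Rod-side annular area A_ann = π/4 × (6.67² − 3.55²) = 25.04 in^2
Piston speed v = Q_in/A_cap; rod-end outflow Q_out = v × A_ann = Q_in × A_ann/A_cap.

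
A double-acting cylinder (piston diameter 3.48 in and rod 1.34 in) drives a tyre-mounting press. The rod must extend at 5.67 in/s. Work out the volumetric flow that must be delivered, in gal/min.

Q ≈ 14.0 gal/min

Cap-side area A_cap = π/4 × (3.48 in)² = 9.511 in^2
Q = A × v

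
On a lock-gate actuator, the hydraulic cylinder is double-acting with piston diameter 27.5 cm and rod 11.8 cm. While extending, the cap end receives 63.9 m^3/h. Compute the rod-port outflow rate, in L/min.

Cap-side area A_cap = π/4 × (27.5 cm)² = 594.0 cm^2
Rod-side annular area A_ann = π/4 × (27.5² − 11.8²) = 484.6 cm^2
Piston speed v = Q_in/A_cap; rod-end outflow Q_out = v × A_ann = Q_in × A_ann/A_cap.

Q_out ≈ 869 L/min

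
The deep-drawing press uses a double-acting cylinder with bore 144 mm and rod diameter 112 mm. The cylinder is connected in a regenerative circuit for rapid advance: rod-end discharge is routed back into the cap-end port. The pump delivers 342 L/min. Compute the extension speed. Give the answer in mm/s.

v ≈ 579 mm/s

In regeneration the rod-end outflow joins the pump flow into the cap end, so the net volume the pump must supply per unit advance equals the rod cross-section area.
Rod cross-section A_rod = π/4 × (112 mm)² = 9852 mm^2
v = Q_pump / A_rod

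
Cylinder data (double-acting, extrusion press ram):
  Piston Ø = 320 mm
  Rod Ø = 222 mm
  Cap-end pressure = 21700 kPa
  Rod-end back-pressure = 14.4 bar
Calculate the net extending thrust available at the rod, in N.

Cap-side area A_cap = π/4 × (320 mm)² = 80420 mm^2
Rod-side annular area A_ann = π/4 × (320² − 222²) = 41720 mm^2
Net thrust = P_cap·A_cap − P_rod·A_ann = 1.745e6 N − 60070 N

F ≈ 1.69e6 N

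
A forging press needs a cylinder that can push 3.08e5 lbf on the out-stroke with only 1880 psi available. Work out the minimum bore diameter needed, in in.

D ≈ 14.4 in

Extension force acts on the full piston face: F = P × (π/4)D².
D = √(4F / (πP)) = √(4 × 3.08e5 lbf / (π × 1880 psi))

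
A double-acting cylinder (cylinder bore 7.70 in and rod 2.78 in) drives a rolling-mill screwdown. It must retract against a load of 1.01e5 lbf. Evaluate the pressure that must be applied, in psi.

Rod-side annular area A_ann = π/4 × (7.70² − 2.78²) = 40.50 in^2
Retraction: pressure acts on the annular area.
P = F / A = 1.01e5 lbf / A

P ≈ 2490 psi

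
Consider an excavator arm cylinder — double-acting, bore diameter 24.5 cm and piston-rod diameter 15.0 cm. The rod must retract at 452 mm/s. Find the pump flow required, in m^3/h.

Rod-side annular area A_ann = π/4 × (24.5² − 15.0²) = 294.7 cm^2
Q = A × v

Q ≈ 48.0 m^3/h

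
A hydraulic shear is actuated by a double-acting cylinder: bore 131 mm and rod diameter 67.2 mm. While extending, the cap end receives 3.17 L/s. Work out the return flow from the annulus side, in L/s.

Q_out ≈ 2.34 L/s

Cap-side area A_cap = π/4 × (131 mm)² = 13480 mm^2
Rod-side annular area A_ann = π/4 × (131² − 67.2²) = 9931 mm^2
Piston speed v = Q_in/A_cap; rod-end outflow Q_out = v × A_ann = Q_in × A_ann/A_cap.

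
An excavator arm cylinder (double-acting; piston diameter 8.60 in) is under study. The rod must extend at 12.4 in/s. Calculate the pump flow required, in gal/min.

Cap-side area A_cap = π/4 × (8.60 in)² = 58.09 in^2
Q = A × v

Q ≈ 187 gal/min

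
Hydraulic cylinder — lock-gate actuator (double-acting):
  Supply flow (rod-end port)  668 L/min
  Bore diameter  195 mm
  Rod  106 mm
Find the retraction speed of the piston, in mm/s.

Rod-side annular area A_ann = π/4 × (195² − 106²) = 21040 mm^2
Flow into the rod-end port fills the annular volume.
v = Q / A

v ≈ 529 mm/s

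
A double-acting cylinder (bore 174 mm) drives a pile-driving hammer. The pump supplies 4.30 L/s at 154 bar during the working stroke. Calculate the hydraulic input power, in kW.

W ≈ 66.2 kW

Hydraulic power = P × Q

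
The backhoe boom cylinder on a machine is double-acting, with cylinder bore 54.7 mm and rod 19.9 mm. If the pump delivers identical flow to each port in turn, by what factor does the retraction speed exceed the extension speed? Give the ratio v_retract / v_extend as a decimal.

v_ret/v_ext ≈ 1.15

Cap-side area A_cap = π/4 × (54.7 mm)² = 2350 mm^2
Rod-side annular area A_ann = π/4 × (54.7² − 19.9²) = 2039 mm^2
For equal Q, v ∝ 1/A, so v_ret/v_ext = A_cap/A_ann.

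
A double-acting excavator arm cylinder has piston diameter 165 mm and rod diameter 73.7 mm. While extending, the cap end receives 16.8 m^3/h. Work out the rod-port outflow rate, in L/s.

Cap-side area A_cap = π/4 × (165 mm)² = 21380 mm^2
Rod-side annular area A_ann = π/4 × (165² − 73.7²) = 17120 mm^2
Piston speed v = Q_in/A_cap; rod-end outflow Q_out = v × A_ann = Q_in × A_ann/A_cap.

Q_out ≈ 3.74 L/s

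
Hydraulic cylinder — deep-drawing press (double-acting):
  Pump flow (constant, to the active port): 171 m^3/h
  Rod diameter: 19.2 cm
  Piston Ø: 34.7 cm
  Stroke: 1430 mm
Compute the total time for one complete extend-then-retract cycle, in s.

t ≈ 4.82 s

Cap-side area A_cap = π/4 × (34.7 cm)² = 945.7 cm^2
Rod-side annular area A_ann = π/4 × (34.7² − 19.2²) = 656.2 cm^2
t_ext = A_cap·L/Q = 2.847 s
t_ret = A_ann·L/Q = 1.975 s
t_cycle = t_ext + t_ret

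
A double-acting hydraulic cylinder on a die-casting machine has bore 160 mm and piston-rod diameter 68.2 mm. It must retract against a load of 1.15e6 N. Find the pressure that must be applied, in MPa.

P ≈ 69.9 MPa

Rod-side annular area A_ann = π/4 × (160² − 68.2²) = 16450 mm^2
Retraction: pressure acts on the annular area.
P = F / A = 1.15e6 N / A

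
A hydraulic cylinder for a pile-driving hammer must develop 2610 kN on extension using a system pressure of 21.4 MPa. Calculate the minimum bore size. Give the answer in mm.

Extension force acts on the full piston face: F = P × (π/4)D².
D = √(4F / (πP)) = √(4 × 2610 kN / (π × 21.4 MPa))

D ≈ 394 mm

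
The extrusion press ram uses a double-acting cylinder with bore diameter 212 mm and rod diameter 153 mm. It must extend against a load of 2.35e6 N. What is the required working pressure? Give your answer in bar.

P ≈ 666 bar

Cap-side area A_cap = π/4 × (212 mm)² = 35300 mm^2
P = F / A = 2.35e6 N / A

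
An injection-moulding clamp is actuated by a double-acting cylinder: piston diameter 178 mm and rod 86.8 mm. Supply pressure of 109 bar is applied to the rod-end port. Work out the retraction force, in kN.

Rod-side annular area A_ann = π/4 × (178² − 86.8²) = 18970 mm^2
On retraction the pressure acts on the annular area (bore minus rod).
F = P × A_ann

F ≈ 207 kN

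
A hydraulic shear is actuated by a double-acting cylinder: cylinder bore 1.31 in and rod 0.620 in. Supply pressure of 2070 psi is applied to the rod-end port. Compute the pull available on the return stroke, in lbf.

Rod-side annular area A_ann = π/4 × (1.31² − 0.620²) = 1.046 in^2
On retraction the pressure acts on the annular area (bore minus rod).
F = P × A_ann

F ≈ 2170 lbf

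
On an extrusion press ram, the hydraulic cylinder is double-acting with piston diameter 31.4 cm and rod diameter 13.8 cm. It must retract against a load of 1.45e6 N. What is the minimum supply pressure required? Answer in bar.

P ≈ 232 bar

Rod-side annular area A_ann = π/4 × (31.4² − 13.8²) = 624.8 cm^2
Retraction: pressure acts on the annular area.
P = F / A = 1.45e6 N / A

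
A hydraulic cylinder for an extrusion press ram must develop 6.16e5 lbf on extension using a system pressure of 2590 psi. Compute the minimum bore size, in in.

D ≈ 17.4 in

Extension force acts on the full piston face: F = P × (π/4)D².
D = √(4F / (πP)) = √(4 × 6.16e5 lbf / (π × 2590 psi))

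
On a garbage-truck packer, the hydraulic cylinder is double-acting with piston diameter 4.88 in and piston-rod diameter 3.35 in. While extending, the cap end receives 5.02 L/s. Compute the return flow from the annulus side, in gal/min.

Q_out ≈ 42.1 gal/min

Cap-side area A_cap = π/4 × (4.88 in)² = 18.70 in^2
Rod-side annular area A_ann = π/4 × (4.88² − 3.35²) = 9.890 in^2
Piston speed v = Q_in/A_cap; rod-end outflow Q_out = v × A_ann = Q_in × A_ann/A_cap.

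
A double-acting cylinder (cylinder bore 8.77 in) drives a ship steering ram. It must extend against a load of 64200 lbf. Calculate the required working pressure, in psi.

Cap-side area A_cap = π/4 × (8.77 in)² = 60.41 in^2
P = F / A = 64200 lbf / A

P ≈ 1060 psi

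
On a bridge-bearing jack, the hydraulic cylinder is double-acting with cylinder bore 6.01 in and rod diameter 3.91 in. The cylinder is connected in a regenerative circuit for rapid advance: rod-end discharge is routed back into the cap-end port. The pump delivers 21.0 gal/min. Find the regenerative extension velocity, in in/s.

In regeneration the rod-end outflow joins the pump flow into the cap end, so the net volume the pump must supply per unit advance equals the rod cross-section area.
Rod cross-section A_rod = π/4 × (3.91 in)² = 12.01 in^2
v = Q_pump / A_rod

v ≈ 6.73 in/s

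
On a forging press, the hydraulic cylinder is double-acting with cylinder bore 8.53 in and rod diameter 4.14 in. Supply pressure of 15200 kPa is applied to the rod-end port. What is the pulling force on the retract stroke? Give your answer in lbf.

F ≈ 96300 lbf

Rod-side annular area A_ann = π/4 × (8.53² − 4.14²) = 43.68 in^2
On retraction the pressure acts on the annular area (bore minus rod).
F = P × A_ann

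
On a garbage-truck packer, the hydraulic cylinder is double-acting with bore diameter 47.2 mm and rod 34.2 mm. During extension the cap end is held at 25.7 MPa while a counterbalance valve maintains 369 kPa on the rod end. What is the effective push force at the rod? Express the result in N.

Cap-side area A_cap = π/4 × (47.2 mm)² = 1750 mm^2
Rod-side annular area A_ann = π/4 × (47.2² − 34.2²) = 831.1 mm^2
Net thrust = P_cap·A_cap − P_rod·A_ann = 44970 N − 306.7 N

F ≈ 44700 N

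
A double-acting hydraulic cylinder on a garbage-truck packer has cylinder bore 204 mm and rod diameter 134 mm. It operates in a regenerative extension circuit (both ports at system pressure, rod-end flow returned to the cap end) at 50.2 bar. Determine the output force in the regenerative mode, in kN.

F ≈ 70.8 kN

With equal pressure on both faces, forces on the annular region cancel; the net push is pressure × rod cross-section.
Rod cross-section A_rod = π/4 × (134 mm)² = 14100 mm^2
F = P × A_rod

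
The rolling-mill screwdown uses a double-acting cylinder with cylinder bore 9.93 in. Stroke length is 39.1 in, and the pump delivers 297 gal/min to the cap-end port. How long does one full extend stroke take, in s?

Cap-side area A_cap = π/4 × (9.93 in)² = 77.44 in^2
Swept volume V = A × L; t = V / Q = A·L / Q

t ≈ 2.65 s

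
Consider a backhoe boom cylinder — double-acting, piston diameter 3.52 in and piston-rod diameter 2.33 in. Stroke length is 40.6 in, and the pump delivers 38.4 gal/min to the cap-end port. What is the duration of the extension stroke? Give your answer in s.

Cap-side area A_cap = π/4 × (3.52 in)² = 9.731 in^2
Swept volume V = A × L; t = V / Q = A·L / Q

t ≈ 2.67 s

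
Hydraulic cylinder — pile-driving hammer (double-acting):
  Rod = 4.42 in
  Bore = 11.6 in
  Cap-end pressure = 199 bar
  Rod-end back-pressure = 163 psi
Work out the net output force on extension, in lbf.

F ≈ 2.90e5 lbf

Cap-side area A_cap = π/4 × (11.6 in)² = 105.7 in^2
Rod-side annular area A_ann = π/4 × (11.6² − 4.42²) = 90.34 in^2
Net thrust = P_cap·A_cap − P_rod·A_ann = 3.050e5 lbf − 14730 lbf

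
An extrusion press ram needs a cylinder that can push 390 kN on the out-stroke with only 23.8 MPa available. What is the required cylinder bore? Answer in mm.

D ≈ 144 mm

Extension force acts on the full piston face: F = P × (π/4)D².
D = √(4F / (πP)) = √(4 × 390 kN / (π × 23.8 MPa))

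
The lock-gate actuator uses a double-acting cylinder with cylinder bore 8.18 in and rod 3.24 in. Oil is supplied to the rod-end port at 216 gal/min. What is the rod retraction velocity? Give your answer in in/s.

Rod-side annular area A_ann = π/4 × (8.18² − 3.24²) = 44.31 in^2
Flow into the rod-end port fills the annular volume.
v = Q / A

v ≈ 18.8 in/s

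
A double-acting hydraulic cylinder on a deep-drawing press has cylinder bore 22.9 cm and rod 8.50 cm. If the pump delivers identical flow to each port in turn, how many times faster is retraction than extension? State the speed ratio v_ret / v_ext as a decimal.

v_ret/v_ext ≈ 1.16

Cap-side area A_cap = π/4 × (22.9 cm)² = 411.9 cm^2
Rod-side annular area A_ann = π/4 × (22.9² − 8.50²) = 355.1 cm^2
For equal Q, v ∝ 1/A, so v_ret/v_ext = A_cap/A_ann.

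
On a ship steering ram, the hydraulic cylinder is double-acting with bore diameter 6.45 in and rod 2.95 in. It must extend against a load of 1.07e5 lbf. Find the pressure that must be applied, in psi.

P ≈ 3270 psi

Cap-side area A_cap = π/4 × (6.45 in)² = 32.67 in^2
P = F / A = 1.07e5 lbf / A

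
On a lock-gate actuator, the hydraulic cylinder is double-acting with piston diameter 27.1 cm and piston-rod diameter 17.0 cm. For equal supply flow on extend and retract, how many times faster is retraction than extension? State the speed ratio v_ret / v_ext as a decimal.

v_ret/v_ext ≈ 1.65

Cap-side area A_cap = π/4 × (27.1 cm)² = 576.8 cm^2
Rod-side annular area A_ann = π/4 × (27.1² − 17.0²) = 349.8 cm^2
For equal Q, v ∝ 1/A, so v_ret/v_ext = A_cap/A_ann.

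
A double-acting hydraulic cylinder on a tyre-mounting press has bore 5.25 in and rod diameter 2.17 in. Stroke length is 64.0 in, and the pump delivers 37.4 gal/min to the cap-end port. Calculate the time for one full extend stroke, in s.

Cap-side area A_cap = π/4 × (5.25 in)² = 21.65 in^2
Swept volume V = A × L; t = V / Q = A·L / Q

t ≈ 9.62 s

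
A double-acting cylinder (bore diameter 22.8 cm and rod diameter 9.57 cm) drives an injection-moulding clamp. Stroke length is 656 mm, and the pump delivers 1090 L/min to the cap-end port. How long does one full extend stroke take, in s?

Cap-side area A_cap = π/4 × (22.8 cm)² = 408.3 cm^2
Swept volume V = A × L; t = V / Q = A·L / Q

t ≈ 1.47 s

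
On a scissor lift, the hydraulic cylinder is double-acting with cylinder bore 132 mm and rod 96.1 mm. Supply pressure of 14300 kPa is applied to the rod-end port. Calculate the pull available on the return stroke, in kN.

Rod-side annular area A_ann = π/4 × (132² − 96.1²) = 6431 mm^2
On retraction the pressure acts on the annular area (bore minus rod).
F = P × A_ann

F ≈ 92.0 kN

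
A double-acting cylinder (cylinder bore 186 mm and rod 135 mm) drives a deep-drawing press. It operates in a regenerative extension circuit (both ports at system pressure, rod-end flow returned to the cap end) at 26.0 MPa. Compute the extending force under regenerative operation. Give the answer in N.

With equal pressure on both faces, forces on the annular region cancel; the net push is pressure × rod cross-section.
Rod cross-section A_rod = π/4 × (135 mm)² = 14310 mm^2
F = P × A_rod

F ≈ 3.72e5 N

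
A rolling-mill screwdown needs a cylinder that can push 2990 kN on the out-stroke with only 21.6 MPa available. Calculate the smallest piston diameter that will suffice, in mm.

Extension force acts on the full piston face: F = P × (π/4)D².
D = √(4F / (πP)) = √(4 × 2990 kN / (π × 21.6 MPa))

D ≈ 420 mm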